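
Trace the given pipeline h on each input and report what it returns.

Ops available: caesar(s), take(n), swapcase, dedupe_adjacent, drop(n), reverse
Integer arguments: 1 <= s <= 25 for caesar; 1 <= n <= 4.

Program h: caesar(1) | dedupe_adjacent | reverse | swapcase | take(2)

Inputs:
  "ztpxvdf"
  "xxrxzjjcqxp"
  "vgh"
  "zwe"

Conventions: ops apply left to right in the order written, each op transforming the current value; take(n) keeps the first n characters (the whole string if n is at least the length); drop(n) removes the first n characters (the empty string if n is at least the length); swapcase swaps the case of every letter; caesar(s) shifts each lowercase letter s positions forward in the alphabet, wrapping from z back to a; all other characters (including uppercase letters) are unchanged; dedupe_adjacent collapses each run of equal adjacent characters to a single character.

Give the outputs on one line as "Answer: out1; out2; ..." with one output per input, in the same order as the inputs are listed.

Execution, op by op:
  "ztpxvdf" -> "auqyweg" -> "auqyweg" -> "gewyqua" -> "GEWYQUA" -> "GE"
  "xxrxzjjcqxp" -> "yysyakkdryq" -> "ysyakdryq" -> "qyrdkaysy" -> "QYRDKAYSY" -> "QY"
  "vgh" -> "whi" -> "whi" -> "ihw" -> "IHW" -> "IH"
  "zwe" -> "axf" -> "axf" -> "fxa" -> "FXA" -> "FX"

"GE"; "QY"; "IH"; "FX"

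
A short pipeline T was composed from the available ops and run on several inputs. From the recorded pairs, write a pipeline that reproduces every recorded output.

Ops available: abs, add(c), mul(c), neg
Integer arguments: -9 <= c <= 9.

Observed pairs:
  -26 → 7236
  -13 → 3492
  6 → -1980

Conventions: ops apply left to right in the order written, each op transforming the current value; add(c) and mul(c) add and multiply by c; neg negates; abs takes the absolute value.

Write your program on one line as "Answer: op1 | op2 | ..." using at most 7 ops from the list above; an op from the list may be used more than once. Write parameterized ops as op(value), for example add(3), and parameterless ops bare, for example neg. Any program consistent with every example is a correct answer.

mul(-8) | add(-8) | add(3) | add(-2) | mul(6) | mul(6)

Check, running the answer program on each example:
  -26 -> 208 -> 200 -> 203 -> 201 -> 1206 -> 7236
  -13 -> 104 -> 96 -> 99 -> 97 -> 582 -> 3492
  6 -> -48 -> -56 -> -53 -> -55 -> -330 -> -1980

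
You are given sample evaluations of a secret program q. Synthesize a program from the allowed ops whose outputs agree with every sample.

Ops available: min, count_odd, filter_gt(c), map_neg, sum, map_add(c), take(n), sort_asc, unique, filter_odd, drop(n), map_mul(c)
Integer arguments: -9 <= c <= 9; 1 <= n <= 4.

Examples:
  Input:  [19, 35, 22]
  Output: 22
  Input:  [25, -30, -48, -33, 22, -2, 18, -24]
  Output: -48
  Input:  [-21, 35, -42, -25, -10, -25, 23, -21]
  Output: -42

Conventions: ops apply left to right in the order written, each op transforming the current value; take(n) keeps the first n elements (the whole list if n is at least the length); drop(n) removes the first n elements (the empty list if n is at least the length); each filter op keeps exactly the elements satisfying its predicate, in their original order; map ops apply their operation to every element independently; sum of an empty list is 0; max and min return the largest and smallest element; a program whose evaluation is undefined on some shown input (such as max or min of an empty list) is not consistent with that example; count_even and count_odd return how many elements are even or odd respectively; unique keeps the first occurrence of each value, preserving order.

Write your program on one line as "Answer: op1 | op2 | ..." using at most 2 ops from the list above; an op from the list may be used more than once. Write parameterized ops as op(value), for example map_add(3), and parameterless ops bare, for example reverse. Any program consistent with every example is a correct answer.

drop(1) | min

Check, running the answer program on each example:
  [19, 35, 22] -> [35, 22] -> 22
  [25, -30, -48, -33, 22, -2, 18, -24] -> [-30, -48, -33, 22, -2, 18, -24] -> -48
  [-21, 35, -42, -25, -10, -25, 23, -21] -> [35, -42, -25, -10, -25, 23, -21] -> -42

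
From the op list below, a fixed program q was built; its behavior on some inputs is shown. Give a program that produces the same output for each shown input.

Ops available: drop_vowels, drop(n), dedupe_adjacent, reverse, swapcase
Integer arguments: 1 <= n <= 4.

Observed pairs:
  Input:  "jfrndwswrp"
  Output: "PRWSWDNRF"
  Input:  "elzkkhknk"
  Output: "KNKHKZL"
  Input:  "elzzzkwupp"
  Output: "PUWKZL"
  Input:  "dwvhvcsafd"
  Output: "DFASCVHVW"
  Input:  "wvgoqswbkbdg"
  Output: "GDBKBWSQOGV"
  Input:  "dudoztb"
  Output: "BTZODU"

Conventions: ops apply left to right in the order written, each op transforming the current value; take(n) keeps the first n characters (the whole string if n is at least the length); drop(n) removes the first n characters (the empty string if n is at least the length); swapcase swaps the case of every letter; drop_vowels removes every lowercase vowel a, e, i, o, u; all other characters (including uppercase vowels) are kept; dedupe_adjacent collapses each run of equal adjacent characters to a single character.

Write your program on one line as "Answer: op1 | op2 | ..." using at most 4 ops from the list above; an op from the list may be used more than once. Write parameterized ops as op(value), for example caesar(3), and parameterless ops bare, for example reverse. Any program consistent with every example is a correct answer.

dedupe_adjacent | drop(1) | reverse | swapcase

Check, running the answer program on each example:
  "jfrndwswrp" -> "jfrndwswrp" -> "frndwswrp" -> "prwswdnrf" -> "PRWSWDNRF"
  "elzkkhknk" -> "elzkhknk" -> "lzkhknk" -> "knkhkzl" -> "KNKHKZL"
  "elzzzkwupp" -> "elzkwup" -> "lzkwup" -> "puwkzl" -> "PUWKZL"
  "dwvhvcsafd" -> "dwvhvcsafd" -> "wvhvcsafd" -> "dfascvhvw" -> "DFASCVHVW"
  "wvgoqswbkbdg" -> "wvgoqswbkbdg" -> "vgoqswbkbdg" -> "gdbkbwsqogv" -> "GDBKBWSQOGV"
  "dudoztb" -> "dudoztb" -> "udoztb" -> "btzodu" -> "BTZODU"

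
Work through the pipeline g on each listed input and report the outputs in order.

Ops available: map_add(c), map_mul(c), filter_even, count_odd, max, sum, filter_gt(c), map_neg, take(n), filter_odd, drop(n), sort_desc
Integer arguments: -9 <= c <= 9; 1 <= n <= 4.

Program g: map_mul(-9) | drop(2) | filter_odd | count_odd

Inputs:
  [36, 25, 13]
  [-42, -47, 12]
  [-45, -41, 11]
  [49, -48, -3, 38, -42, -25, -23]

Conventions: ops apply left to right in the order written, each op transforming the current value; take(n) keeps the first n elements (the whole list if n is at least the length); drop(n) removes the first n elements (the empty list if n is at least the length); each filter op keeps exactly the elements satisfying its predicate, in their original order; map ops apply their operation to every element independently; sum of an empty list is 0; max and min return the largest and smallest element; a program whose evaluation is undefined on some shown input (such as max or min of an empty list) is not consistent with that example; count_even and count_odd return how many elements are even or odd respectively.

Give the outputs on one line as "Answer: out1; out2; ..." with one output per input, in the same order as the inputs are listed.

1; 0; 1; 3

Execution, op by op:
  [36, 25, 13] -> [-324, -225, -117] -> [-117] -> [-117] -> 1
  [-42, -47, 12] -> [378, 423, -108] -> [-108] -> [] -> 0
  [-45, -41, 11] -> [405, 369, -99] -> [-99] -> [-99] -> 1
  [49, -48, -3, 38, -42, -25, -23] -> [-441, 432, 27, -342, 378, 225, 207] -> [27, -342, 378, 225, 207] -> [27, 225, 207] -> 3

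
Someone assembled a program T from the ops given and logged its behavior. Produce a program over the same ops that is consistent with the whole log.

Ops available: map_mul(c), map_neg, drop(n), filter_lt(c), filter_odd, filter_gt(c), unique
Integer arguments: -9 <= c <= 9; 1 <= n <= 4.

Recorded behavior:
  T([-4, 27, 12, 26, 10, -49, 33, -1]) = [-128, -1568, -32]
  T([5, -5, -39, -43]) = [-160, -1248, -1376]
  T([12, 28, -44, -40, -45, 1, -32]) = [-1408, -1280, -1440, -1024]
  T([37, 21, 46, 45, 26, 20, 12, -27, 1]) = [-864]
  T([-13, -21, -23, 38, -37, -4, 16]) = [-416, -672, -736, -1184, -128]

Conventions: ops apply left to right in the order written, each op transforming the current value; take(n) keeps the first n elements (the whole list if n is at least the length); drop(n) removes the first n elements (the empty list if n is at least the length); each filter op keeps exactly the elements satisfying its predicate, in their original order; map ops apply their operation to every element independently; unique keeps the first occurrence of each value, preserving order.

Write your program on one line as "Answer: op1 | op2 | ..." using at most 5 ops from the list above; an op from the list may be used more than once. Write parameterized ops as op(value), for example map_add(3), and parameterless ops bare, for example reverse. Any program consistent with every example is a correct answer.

map_mul(8) | map_mul(-4) | filter_gt(-4) | map_neg

Check, running the answer program on each example:
  [-4, 27, 12, 26, 10, -49, 33, -1] -> [-32, 216, 96, 208, 80, -392, 264, -8] -> [128, -864, -384, -832, -320, 1568, -1056, 32] -> [128, 1568, 32] -> [-128, -1568, -32]
  [5, -5, -39, -43] -> [40, -40, -312, -344] -> [-160, 160, 1248, 1376] -> [160, 1248, 1376] -> [-160, -1248, -1376]
  [12, 28, -44, -40, -45, 1, -32] -> [96, 224, -352, -320, -360, 8, -256] -> [-384, -896, 1408, 1280, 1440, -32, 1024] -> [1408, 1280, 1440, 1024] -> [-1408, -1280, -1440, -1024]
  [37, 21, 46, 45, 26, 20, 12, -27, 1] -> [296, 168, 368, 360, 208, 160, 96, -216, 8] -> [-1184, -672, -1472, -1440, -832, -640, -384, 864, -32] -> [864] -> [-864]
  [-13, -21, -23, 38, -37, -4, 16] -> [-104, -168, -184, 304, -296, -32, 128] -> [416, 672, 736, -1216, 1184, 128, -512] -> [416, 672, 736, 1184, 128] -> [-416, -672, -736, -1184, -128]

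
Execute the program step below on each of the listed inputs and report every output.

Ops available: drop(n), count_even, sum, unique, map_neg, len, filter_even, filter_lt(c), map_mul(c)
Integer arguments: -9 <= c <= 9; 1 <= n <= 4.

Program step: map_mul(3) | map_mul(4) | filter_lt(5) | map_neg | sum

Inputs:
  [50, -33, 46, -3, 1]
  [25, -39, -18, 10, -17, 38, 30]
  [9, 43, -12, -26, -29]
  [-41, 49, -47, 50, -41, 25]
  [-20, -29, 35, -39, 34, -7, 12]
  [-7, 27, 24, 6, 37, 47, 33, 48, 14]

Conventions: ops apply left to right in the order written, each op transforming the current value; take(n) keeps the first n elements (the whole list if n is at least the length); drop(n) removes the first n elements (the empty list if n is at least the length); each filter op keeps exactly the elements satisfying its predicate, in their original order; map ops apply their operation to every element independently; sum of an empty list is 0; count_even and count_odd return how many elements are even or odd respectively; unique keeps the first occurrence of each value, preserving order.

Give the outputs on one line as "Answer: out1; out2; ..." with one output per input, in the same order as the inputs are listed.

432; 888; 804; 1548; 1140; 84

Execution, op by op:
  [50, -33, 46, -3, 1] -> [150, -99, 138, -9, 3] -> [600, -396, 552, -36, 12] -> [-396, -36] -> [396, 36] -> 432
  [25, -39, -18, 10, -17, 38, 30] -> [75, -117, -54, 30, -51, 114, 90] -> [300, -468, -216, 120, -204, 456, 360] -> [-468, -216, -204] -> [468, 216, 204] -> 888
  [9, 43, -12, -26, -29] -> [27, 129, -36, -78, -87] -> [108, 516, -144, -312, -348] -> [-144, -312, -348] -> [144, 312, 348] -> 804
  [-41, 49, -47, 50, -41, 25] -> [-123, 147, -141, 150, -123, 75] -> [-492, 588, -564, 600, -492, 300] -> [-492, -564, -492] -> [492, 564, 492] -> 1548
  [-20, -29, 35, -39, 34, -7, 12] -> [-60, -87, 105, -117, 102, -21, 36] -> [-240, -348, 420, -468, 408, -84, 144] -> [-240, -348, -468, -84] -> [240, 348, 468, 84] -> 1140
  [-7, 27, 24, 6, 37, 47, 33, 48, 14] -> [-21, 81, 72, 18, 111, 141, 99, 144, 42] -> [-84, 324, 288, 72, 444, 564, 396, 576, 168] -> [-84] -> [84] -> 84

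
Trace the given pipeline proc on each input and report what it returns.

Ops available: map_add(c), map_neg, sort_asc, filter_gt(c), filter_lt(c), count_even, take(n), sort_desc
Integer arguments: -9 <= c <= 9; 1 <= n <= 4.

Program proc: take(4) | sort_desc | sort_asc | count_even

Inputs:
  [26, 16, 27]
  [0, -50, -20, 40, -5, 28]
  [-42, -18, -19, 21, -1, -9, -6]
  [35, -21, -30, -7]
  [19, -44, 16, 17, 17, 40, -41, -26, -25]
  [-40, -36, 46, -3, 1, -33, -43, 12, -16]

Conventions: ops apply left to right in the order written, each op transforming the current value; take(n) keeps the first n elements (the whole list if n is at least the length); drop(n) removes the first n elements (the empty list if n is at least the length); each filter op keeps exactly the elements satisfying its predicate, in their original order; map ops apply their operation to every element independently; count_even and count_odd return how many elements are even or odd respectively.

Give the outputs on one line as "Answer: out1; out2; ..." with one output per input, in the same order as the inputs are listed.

2; 4; 2; 1; 2; 3

Execution, op by op:
  [26, 16, 27] -> [26, 16, 27] -> [27, 26, 16] -> [16, 26, 27] -> 2
  [0, -50, -20, 40, -5, 28] -> [0, -50, -20, 40] -> [40, 0, -20, -50] -> [-50, -20, 0, 40] -> 4
  [-42, -18, -19, 21, -1, -9, -6] -> [-42, -18, -19, 21] -> [21, -18, -19, -42] -> [-42, -19, -18, 21] -> 2
  [35, -21, -30, -7] -> [35, -21, -30, -7] -> [35, -7, -21, -30] -> [-30, -21, -7, 35] -> 1
  [19, -44, 16, 17, 17, 40, -41, -26, -25] -> [19, -44, 16, 17] -> [19, 17, 16, -44] -> [-44, 16, 17, 19] -> 2
  [-40, -36, 46, -3, 1, -33, -43, 12, -16] -> [-40, -36, 46, -3] -> [46, -3, -36, -40] -> [-40, -36, -3, 46] -> 3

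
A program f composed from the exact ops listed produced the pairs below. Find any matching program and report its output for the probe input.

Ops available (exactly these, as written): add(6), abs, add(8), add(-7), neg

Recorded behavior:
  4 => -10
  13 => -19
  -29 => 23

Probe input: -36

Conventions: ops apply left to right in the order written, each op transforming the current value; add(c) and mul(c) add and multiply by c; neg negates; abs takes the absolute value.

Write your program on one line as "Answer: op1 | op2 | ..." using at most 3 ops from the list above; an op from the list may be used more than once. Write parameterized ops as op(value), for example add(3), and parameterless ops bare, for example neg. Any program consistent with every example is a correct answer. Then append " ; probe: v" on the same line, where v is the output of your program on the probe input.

add(6) | neg ; probe: 30

Check, running the answer program on each example:
  4 -> 10 -> -10
  13 -> 19 -> -19
  -29 -> -23 -> 23
  probe: -36 -> -30 -> 30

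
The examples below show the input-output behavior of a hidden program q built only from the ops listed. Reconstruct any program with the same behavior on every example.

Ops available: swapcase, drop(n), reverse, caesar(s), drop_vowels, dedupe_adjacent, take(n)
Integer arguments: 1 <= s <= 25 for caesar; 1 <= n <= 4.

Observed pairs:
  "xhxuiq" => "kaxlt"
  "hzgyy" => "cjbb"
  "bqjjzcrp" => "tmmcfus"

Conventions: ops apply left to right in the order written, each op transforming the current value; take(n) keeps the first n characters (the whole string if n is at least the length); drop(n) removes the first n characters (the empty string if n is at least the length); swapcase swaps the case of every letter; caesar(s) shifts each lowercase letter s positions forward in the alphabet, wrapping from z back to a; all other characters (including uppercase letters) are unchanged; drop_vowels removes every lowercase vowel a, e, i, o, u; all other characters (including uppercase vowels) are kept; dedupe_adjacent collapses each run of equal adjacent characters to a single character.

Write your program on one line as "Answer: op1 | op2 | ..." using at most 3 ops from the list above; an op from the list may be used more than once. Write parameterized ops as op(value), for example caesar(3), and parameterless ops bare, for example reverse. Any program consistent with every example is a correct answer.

drop(1) | caesar(3)

Check, running the answer program on each example:
  "xhxuiq" -> "hxuiq" -> "kaxlt"
  "hzgyy" -> "zgyy" -> "cjbb"
  "bqjjzcrp" -> "qjjzcrp" -> "tmmcfus"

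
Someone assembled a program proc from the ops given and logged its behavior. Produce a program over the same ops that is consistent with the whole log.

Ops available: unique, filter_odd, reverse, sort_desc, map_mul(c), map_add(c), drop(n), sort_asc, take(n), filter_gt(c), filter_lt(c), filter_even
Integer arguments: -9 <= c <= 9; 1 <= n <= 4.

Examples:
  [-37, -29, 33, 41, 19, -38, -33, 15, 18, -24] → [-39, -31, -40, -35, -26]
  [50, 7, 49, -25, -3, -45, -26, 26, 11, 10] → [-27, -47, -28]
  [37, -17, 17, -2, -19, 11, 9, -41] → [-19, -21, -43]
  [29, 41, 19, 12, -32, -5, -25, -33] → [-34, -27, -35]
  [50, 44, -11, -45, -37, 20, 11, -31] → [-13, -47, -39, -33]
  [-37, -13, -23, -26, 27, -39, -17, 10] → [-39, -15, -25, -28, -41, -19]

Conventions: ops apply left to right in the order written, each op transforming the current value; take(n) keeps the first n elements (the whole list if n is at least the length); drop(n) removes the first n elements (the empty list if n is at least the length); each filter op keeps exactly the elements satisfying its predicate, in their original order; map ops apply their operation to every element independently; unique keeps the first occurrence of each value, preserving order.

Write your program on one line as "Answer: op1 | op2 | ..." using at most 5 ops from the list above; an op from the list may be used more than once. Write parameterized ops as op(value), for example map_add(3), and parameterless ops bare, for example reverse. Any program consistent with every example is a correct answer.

filter_lt(-1) | filter_lt(-7) | map_add(-7) | map_add(5)

Check, running the answer program on each example:
  [-37, -29, 33, 41, 19, -38, -33, 15, 18, -24] -> [-37, -29, -38, -33, -24] -> [-37, -29, -38, -33, -24] -> [-44, -36, -45, -40, -31] -> [-39, -31, -40, -35, -26]
  [50, 7, 49, -25, -3, -45, -26, 26, 11, 10] -> [-25, -3, -45, -26] -> [-25, -45, -26] -> [-32, -52, -33] -> [-27, -47, -28]
  [37, -17, 17, -2, -19, 11, 9, -41] -> [-17, -2, -19, -41] -> [-17, -19, -41] -> [-24, -26, -48] -> [-19, -21, -43]
  [29, 41, 19, 12, -32, -5, -25, -33] -> [-32, -5, -25, -33] -> [-32, -25, -33] -> [-39, -32, -40] -> [-34, -27, -35]
  [50, 44, -11, -45, -37, 20, 11, -31] -> [-11, -45, -37, -31] -> [-11, -45, -37, -31] -> [-18, -52, -44, -38] -> [-13, -47, -39, -33]
  [-37, -13, -23, -26, 27, -39, -17, 10] -> [-37, -13, -23, -26, -39, -17] -> [-37, -13, -23, -26, -39, -17] -> [-44, -20, -30, -33, -46, -24] -> [-39, -15, -25, -28, -41, -19]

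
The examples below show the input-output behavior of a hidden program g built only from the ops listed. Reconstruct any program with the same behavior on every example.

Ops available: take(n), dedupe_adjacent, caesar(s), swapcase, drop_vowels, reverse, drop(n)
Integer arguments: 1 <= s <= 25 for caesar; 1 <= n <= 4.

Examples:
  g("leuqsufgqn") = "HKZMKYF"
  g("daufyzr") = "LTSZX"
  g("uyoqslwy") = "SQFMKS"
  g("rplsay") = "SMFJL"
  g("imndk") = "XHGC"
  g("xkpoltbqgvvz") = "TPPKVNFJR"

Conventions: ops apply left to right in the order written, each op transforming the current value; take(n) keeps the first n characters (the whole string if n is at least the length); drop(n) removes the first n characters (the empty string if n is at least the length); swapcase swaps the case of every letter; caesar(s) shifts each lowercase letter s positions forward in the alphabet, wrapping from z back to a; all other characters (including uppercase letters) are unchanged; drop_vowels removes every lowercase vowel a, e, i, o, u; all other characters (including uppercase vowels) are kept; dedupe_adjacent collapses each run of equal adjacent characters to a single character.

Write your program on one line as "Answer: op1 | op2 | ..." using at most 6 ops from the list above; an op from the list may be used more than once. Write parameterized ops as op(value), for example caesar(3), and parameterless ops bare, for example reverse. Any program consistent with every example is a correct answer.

caesar(17) | reverse | caesar(3) | drop_vowels | swapcase

Check, running the answer program on each example:
  "leuqsufgqn" -> "cvlhjlwxhe" -> "ehxwljhlvc" -> "hkazomkoyf" -> "hkzmkyf" -> "HKZMKYF"
  "daufyzr" -> "urlwpqi" -> "iqpwlru" -> "ltszoux" -> "ltszx" -> "LTSZX"
  "uyoqslwy" -> "lpfhjcnp" -> "pncjhfpl" -> "sqfmkiso" -> "sqfmks" -> "SQFMKS"
  "rplsay" -> "igcjrp" -> "prjcgi" -> "sumfjl" -> "smfjl" -> "SMFJL"
  "imndk" -> "zdeub" -> "buedz" -> "exhgc" -> "xhgc" -> "XHGC"
  "xkpoltbqgvvz" -> "obgfckshxmmq" -> "qmmxhskcfgbo" -> "tppakvnfijer" -> "tppkvnfjr" -> "TPPKVNFJR"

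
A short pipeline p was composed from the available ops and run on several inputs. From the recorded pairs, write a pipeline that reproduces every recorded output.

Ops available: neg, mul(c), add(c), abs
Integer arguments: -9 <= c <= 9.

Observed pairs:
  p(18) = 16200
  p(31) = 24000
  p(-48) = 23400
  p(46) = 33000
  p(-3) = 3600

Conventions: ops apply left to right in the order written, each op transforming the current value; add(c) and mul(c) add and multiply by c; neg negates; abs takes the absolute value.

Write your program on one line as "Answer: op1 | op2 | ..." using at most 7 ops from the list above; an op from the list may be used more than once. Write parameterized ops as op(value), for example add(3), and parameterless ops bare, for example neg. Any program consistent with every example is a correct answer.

add(9) | mul(-5) | mul(5) | mul(6) | mul(4) | abs

Check, running the answer program on each example:
  18 -> 27 -> -135 -> -675 -> -4050 -> -16200 -> 16200
  31 -> 40 -> -200 -> -1000 -> -6000 -> -24000 -> 24000
  -48 -> -39 -> 195 -> 975 -> 5850 -> 23400 -> 23400
  46 -> 55 -> -275 -> -1375 -> -8250 -> -33000 -> 33000
  -3 -> 6 -> -30 -> -150 -> -900 -> -3600 -> 3600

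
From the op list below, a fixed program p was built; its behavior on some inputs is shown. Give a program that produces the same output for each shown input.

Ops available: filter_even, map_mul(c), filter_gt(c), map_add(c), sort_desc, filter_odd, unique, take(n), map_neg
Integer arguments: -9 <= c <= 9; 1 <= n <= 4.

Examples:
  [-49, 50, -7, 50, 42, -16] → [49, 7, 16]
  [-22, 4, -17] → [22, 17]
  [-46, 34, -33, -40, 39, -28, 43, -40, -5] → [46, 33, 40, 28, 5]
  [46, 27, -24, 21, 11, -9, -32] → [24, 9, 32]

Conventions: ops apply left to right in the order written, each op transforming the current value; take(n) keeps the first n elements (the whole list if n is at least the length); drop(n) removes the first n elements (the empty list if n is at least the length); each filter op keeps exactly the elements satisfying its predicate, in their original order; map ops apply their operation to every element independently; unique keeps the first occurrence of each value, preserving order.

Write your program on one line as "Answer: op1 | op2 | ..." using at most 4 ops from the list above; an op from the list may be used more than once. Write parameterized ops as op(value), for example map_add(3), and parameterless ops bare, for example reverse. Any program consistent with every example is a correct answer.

map_neg | filter_gt(-4) | unique

Check, running the answer program on each example:
  [-49, 50, -7, 50, 42, -16] -> [49, -50, 7, -50, -42, 16] -> [49, 7, 16] -> [49, 7, 16]
  [-22, 4, -17] -> [22, -4, 17] -> [22, 17] -> [22, 17]
  [-46, 34, -33, -40, 39, -28, 43, -40, -5] -> [46, -34, 33, 40, -39, 28, -43, 40, 5] -> [46, 33, 40, 28, 40, 5] -> [46, 33, 40, 28, 5]
  [46, 27, -24, 21, 11, -9, -32] -> [-46, -27, 24, -21, -11, 9, 32] -> [24, 9, 32] -> [24, 9, 32]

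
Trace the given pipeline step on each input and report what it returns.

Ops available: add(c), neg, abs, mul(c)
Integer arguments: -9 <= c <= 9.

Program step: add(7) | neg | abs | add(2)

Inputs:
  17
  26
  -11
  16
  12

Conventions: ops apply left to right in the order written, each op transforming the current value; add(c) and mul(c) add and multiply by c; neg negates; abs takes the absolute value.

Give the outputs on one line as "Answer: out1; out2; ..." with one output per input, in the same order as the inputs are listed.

Execution, op by op:
  17 -> 24 -> -24 -> 24 -> 26
  26 -> 33 -> -33 -> 33 -> 35
  -11 -> -4 -> 4 -> 4 -> 6
  16 -> 23 -> -23 -> 23 -> 25
  12 -> 19 -> -19 -> 19 -> 21

26; 35; 6; 25; 21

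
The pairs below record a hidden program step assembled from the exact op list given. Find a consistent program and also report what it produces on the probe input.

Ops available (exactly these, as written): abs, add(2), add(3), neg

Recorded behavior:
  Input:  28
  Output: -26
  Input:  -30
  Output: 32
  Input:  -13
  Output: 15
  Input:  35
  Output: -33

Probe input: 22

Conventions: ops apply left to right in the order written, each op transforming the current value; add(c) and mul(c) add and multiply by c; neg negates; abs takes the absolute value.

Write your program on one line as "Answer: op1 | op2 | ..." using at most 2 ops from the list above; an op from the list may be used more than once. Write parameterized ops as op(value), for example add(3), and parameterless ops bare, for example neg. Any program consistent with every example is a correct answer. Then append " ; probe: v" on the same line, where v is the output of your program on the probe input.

neg | add(2) ; probe: -20

Check, running the answer program on each example:
  28 -> -28 -> -26
  -30 -> 30 -> 32
  -13 -> 13 -> 15
  35 -> -35 -> -33
  probe: 22 -> -22 -> -20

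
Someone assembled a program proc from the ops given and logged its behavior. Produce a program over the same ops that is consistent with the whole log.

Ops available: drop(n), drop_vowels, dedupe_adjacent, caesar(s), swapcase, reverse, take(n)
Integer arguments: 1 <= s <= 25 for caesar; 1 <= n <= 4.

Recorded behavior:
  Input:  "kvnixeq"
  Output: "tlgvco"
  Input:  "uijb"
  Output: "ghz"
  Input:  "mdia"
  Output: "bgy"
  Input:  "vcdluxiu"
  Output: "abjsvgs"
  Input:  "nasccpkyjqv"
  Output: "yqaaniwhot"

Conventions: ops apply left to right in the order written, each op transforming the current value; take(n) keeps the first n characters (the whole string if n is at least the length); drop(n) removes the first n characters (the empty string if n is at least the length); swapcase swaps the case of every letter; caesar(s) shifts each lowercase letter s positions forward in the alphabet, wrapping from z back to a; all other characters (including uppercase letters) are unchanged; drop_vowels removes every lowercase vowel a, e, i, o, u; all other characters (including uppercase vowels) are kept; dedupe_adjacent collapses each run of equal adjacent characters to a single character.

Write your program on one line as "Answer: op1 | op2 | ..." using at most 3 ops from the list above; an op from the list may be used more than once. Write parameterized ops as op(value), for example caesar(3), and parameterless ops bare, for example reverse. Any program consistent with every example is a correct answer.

caesar(25) | drop(1) | caesar(25)

Check, running the answer program on each example:
  "kvnixeq" -> "jumhwdp" -> "umhwdp" -> "tlgvco"
  "uijb" -> "thia" -> "hia" -> "ghz"
  "mdia" -> "lchz" -> "chz" -> "bgy"
  "vcdluxiu" -> "ubcktwht" -> "bcktwht" -> "abjsvgs"
  "nasccpkyjqv" -> "mzrbbojxipu" -> "zrbbojxipu" -> "yqaaniwhot"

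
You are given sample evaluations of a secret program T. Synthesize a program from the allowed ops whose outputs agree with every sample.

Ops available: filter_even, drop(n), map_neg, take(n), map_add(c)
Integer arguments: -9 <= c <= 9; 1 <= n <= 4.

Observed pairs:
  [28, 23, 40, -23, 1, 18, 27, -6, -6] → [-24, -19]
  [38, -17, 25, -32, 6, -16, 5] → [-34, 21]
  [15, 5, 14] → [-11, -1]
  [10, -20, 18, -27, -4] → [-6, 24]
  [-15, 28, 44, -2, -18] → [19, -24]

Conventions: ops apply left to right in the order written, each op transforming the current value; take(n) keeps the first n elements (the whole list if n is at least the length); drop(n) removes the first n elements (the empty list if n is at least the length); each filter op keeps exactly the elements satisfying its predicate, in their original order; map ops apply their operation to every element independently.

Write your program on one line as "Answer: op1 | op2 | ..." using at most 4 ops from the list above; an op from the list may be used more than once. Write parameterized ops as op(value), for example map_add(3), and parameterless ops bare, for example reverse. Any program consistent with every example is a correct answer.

map_add(4) | take(2) | map_neg | map_add(8)

Check, running the answer program on each example:
  [28, 23, 40, -23, 1, 18, 27, -6, -6] -> [32, 27, 44, -19, 5, 22, 31, -2, -2] -> [32, 27] -> [-32, -27] -> [-24, -19]
  [38, -17, 25, -32, 6, -16, 5] -> [42, -13, 29, -28, 10, -12, 9] -> [42, -13] -> [-42, 13] -> [-34, 21]
  [15, 5, 14] -> [19, 9, 18] -> [19, 9] -> [-19, -9] -> [-11, -1]
  [10, -20, 18, -27, -4] -> [14, -16, 22, -23, 0] -> [14, -16] -> [-14, 16] -> [-6, 24]
  [-15, 28, 44, -2, -18] -> [-11, 32, 48, 2, -14] -> [-11, 32] -> [11, -32] -> [19, -24]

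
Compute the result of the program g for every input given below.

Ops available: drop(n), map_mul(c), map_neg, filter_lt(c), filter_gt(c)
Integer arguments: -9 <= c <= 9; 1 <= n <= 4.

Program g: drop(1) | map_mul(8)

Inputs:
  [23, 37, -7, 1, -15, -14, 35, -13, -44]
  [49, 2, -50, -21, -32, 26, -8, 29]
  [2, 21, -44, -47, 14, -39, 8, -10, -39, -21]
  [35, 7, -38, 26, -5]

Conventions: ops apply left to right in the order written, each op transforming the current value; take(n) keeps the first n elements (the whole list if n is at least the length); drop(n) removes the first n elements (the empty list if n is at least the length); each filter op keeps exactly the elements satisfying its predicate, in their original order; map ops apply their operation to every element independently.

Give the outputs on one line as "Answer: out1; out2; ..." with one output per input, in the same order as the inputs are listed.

[296, -56, 8, -120, -112, 280, -104, -352]; [16, -400, -168, -256, 208, -64, 232]; [168, -352, -376, 112, -312, 64, -80, -312, -168]; [56, -304, 208, -40]

Execution, op by op:
  [23, 37, -7, 1, -15, -14, 35, -13, -44] -> [37, -7, 1, -15, -14, 35, -13, -44] -> [296, -56, 8, -120, -112, 280, -104, -352]
  [49, 2, -50, -21, -32, 26, -8, 29] -> [2, -50, -21, -32, 26, -8, 29] -> [16, -400, -168, -256, 208, -64, 232]
  [2, 21, -44, -47, 14, -39, 8, -10, -39, -21] -> [21, -44, -47, 14, -39, 8, -10, -39, -21] -> [168, -352, -376, 112, -312, 64, -80, -312, -168]
  [35, 7, -38, 26, -5] -> [7, -38, 26, -5] -> [56, -304, 208, -40]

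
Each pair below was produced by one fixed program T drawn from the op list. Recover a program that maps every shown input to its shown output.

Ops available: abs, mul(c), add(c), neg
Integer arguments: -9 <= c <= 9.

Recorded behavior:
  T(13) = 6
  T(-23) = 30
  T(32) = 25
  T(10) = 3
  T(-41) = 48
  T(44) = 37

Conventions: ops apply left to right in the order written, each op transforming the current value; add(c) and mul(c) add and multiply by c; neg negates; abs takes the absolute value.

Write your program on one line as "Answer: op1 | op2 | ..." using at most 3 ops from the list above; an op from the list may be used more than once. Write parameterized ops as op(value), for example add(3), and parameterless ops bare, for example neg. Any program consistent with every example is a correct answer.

add(-7) | abs

Check, running the answer program on each example:
  13 -> 6 -> 6
  -23 -> -30 -> 30
  32 -> 25 -> 25
  10 -> 3 -> 3
  -41 -> -48 -> 48
  44 -> 37 -> 37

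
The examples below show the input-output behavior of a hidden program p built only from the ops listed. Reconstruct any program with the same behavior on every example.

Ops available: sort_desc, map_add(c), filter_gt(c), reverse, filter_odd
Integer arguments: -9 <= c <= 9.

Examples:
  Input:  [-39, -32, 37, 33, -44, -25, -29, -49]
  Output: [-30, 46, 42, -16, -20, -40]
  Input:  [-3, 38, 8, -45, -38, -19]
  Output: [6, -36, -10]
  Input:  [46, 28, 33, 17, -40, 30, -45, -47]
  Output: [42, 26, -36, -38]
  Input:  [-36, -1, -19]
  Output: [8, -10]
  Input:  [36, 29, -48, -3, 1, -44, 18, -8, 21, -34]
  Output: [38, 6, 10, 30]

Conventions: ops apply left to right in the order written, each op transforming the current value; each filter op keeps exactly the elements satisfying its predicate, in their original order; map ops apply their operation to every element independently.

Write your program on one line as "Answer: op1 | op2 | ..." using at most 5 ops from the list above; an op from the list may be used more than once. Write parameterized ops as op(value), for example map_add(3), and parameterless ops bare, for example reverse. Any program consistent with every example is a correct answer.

reverse | filter_odd | map_add(8) | map_add(1) | reverse

Check, running the answer program on each example:
  [-39, -32, 37, 33, -44, -25, -29, -49] -> [-49, -29, -25, -44, 33, 37, -32, -39] -> [-49, -29, -25, 33, 37, -39] -> [-41, -21, -17, 41, 45, -31] -> [-40, -20, -16, 42, 46, -30] -> [-30, 46, 42, -16, -20, -40]
  [-3, 38, 8, -45, -38, -19] -> [-19, -38, -45, 8, 38, -3] -> [-19, -45, -3] -> [-11, -37, 5] -> [-10, -36, 6] -> [6, -36, -10]
  [46, 28, 33, 17, -40, 30, -45, -47] -> [-47, -45, 30, -40, 17, 33, 28, 46] -> [-47, -45, 17, 33] -> [-39, -37, 25, 41] -> [-38, -36, 26, 42] -> [42, 26, -36, -38]
  [-36, -1, -19] -> [-19, -1, -36] -> [-19, -1] -> [-11, 7] -> [-10, 8] -> [8, -10]
  [36, 29, -48, -3, 1, -44, 18, -8, 21, -34] -> [-34, 21, -8, 18, -44, 1, -3, -48, 29, 36] -> [21, 1, -3, 29] -> [29, 9, 5, 37] -> [30, 10, 6, 38] -> [38, 6, 10, 30]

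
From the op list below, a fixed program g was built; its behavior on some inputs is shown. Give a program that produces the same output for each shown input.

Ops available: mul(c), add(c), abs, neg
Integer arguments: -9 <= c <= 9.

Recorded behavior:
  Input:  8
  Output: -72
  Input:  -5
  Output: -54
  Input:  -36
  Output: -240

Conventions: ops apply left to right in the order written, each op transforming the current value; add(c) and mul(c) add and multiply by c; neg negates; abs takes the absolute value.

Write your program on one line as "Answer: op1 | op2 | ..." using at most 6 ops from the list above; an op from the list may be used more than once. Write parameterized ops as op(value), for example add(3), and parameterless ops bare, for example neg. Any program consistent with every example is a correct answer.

neg | abs | add(4) | neg | mul(6)

Check, running the answer program on each example:
  8 -> -8 -> 8 -> 12 -> -12 -> -72
  -5 -> 5 -> 5 -> 9 -> -9 -> -54
  -36 -> 36 -> 36 -> 40 -> -40 -> -240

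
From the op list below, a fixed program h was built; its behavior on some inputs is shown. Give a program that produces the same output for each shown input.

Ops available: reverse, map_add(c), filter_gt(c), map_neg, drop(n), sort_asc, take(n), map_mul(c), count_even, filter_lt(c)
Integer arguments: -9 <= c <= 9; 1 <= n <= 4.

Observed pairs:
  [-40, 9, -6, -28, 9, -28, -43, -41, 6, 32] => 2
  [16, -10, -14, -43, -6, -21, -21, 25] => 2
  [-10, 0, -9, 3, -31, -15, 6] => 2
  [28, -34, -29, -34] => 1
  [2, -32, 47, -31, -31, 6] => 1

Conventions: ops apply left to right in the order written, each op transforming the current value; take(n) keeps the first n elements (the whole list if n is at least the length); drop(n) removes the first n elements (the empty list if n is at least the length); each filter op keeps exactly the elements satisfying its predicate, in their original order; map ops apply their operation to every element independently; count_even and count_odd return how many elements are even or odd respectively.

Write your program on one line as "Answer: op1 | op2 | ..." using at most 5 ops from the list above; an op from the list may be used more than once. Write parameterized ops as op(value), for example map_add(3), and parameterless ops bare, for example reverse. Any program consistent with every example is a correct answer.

filter_lt(1) | map_mul(9) | take(2) | sort_asc | count_even

Check, running the answer program on each example:
  [-40, 9, -6, -28, 9, -28, -43, -41, 6, 32] -> [-40, -6, -28, -28, -43, -41] -> [-360, -54, -252, -252, -387, -369] -> [-360, -54] -> [-360, -54] -> 2
  [16, -10, -14, -43, -6, -21, -21, 25] -> [-10, -14, -43, -6, -21, -21] -> [-90, -126, -387, -54, -189, -189] -> [-90, -126] -> [-126, -90] -> 2
  [-10, 0, -9, 3, -31, -15, 6] -> [-10, 0, -9, -31, -15] -> [-90, 0, -81, -279, -135] -> [-90, 0] -> [-90, 0] -> 2
  [28, -34, -29, -34] -> [-34, -29, -34] -> [-306, -261, -306] -> [-306, -261] -> [-306, -261] -> 1
  [2, -32, 47, -31, -31, 6] -> [-32, -31, -31] -> [-288, -279, -279] -> [-288, -279] -> [-288, -279] -> 1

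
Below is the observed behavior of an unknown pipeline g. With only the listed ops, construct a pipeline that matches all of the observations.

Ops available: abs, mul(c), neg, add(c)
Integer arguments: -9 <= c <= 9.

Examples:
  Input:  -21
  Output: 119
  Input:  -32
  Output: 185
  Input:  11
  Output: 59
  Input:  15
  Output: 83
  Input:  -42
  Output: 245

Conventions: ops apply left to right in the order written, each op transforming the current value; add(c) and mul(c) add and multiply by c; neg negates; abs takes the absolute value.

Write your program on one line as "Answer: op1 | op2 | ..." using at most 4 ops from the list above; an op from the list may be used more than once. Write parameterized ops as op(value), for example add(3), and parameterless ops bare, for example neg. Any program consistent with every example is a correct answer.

mul(-6) | abs | add(-5) | add(-2)

Check, running the answer program on each example:
  -21 -> 126 -> 126 -> 121 -> 119
  -32 -> 192 -> 192 -> 187 -> 185
  11 -> -66 -> 66 -> 61 -> 59
  15 -> -90 -> 90 -> 85 -> 83
  -42 -> 252 -> 252 -> 247 -> 245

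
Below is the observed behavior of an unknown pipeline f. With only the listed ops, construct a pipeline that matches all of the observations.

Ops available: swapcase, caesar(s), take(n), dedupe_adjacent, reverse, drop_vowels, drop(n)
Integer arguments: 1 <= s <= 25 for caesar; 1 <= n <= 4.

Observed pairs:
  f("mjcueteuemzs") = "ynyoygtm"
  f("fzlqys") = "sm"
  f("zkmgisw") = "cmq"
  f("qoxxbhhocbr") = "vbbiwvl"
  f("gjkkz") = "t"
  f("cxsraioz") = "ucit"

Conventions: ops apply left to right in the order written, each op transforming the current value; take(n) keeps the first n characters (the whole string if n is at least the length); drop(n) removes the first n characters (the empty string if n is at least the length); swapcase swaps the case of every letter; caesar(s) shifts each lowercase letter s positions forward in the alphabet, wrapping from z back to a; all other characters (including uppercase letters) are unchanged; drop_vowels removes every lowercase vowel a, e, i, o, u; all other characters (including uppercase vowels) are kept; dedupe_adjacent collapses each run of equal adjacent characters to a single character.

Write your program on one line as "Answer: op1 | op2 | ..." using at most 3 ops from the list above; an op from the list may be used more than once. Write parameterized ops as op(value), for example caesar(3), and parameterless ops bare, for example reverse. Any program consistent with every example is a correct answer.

drop(4) | caesar(20)

Check, running the answer program on each example:
  "mjcueteuemzs" -> "eteuemzs" -> "ynyoygtm"
  "fzlqys" -> "ys" -> "sm"
  "zkmgisw" -> "isw" -> "cmq"
  "qoxxbhhocbr" -> "bhhocbr" -> "vbbiwvl"
  "gjkkz" -> "z" -> "t"
  "cxsraioz" -> "aioz" -> "ucit"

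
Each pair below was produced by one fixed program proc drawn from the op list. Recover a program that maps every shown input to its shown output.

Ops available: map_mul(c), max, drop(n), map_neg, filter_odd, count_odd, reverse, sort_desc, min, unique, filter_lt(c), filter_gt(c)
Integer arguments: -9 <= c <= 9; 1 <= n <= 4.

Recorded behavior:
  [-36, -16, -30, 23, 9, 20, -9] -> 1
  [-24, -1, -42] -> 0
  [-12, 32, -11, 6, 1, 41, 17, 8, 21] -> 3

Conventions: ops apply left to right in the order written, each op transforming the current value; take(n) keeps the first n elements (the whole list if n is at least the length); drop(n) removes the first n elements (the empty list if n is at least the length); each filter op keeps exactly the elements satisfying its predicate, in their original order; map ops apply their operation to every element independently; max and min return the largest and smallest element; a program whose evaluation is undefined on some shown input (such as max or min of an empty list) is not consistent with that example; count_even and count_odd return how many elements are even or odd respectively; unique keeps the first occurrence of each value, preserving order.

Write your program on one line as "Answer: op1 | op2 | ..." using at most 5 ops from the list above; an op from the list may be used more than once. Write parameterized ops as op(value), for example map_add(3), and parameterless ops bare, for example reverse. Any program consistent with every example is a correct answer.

map_neg | filter_lt(-9) | map_neg | count_odd

Check, running the answer program on each example:
  [-36, -16, -30, 23, 9, 20, -9] -> [36, 16, 30, -23, -9, -20, 9] -> [-23, -20] -> [23, 20] -> 1
  [-24, -1, -42] -> [24, 1, 42] -> [] -> [] -> 0
  [-12, 32, -11, 6, 1, 41, 17, 8, 21] -> [12, -32, 11, -6, -1, -41, -17, -8, -21] -> [-32, -41, -17, -21] -> [32, 41, 17, 21] -> 3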